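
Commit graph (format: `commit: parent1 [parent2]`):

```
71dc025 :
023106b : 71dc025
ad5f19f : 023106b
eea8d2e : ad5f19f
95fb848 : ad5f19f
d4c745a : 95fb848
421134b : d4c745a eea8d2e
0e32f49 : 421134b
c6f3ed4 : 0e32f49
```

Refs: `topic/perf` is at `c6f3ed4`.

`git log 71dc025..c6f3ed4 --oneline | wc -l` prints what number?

Reachable from c6f3ed4: {023106b, 0e32f49, 421134b, 71dc025, 95fb848, ad5f19f, c6f3ed4, d4c745a, eea8d2e}.
Reachable from 71dc025: {71dc025}.
In c6f3ed4's history but not 71dc025's: {023106b, 0e32f49, 421134b, 95fb848, ad5f19f, c6f3ed4, d4c745a, eea8d2e} — 8 commits.

8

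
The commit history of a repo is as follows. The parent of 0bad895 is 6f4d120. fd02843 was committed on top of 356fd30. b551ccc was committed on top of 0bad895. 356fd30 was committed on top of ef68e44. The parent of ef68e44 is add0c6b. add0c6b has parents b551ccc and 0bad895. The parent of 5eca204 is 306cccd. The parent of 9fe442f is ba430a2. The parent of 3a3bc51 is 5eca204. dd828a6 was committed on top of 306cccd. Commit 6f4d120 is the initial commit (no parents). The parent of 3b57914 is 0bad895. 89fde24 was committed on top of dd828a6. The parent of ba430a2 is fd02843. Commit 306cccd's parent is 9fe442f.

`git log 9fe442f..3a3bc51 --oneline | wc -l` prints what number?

3

Reachable from 3a3bc51: {0bad895, 306cccd, 356fd30, 3a3bc51, 5eca204, 6f4d120, 9fe442f, add0c6b, b551ccc, ba430a2, ef68e44, fd02843}.
Reachable from 9fe442f: {0bad895, 356fd30, 6f4d120, 9fe442f, add0c6b, b551ccc, ba430a2, ef68e44, fd02843}.
In 3a3bc51's history but not 9fe442f's: {306cccd, 3a3bc51, 5eca204} — 3 commits.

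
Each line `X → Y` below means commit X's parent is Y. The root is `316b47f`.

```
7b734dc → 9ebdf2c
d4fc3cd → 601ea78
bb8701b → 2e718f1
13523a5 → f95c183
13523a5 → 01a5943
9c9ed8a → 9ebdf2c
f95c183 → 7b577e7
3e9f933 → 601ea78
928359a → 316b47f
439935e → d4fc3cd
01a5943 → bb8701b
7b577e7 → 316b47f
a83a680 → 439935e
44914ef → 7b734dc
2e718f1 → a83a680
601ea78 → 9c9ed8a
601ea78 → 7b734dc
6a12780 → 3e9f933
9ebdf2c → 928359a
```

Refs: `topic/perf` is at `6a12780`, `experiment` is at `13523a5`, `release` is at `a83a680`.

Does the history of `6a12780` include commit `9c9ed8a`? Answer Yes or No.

Yes

Ancestors of 6a12780 (commits reachable by following parents): {316b47f, 3e9f933, 601ea78, 6a12780, 7b734dc, 928359a, 9c9ed8a, 9ebdf2c}.
9c9ed8a is in that set, so it is an ancestor of 6a12780.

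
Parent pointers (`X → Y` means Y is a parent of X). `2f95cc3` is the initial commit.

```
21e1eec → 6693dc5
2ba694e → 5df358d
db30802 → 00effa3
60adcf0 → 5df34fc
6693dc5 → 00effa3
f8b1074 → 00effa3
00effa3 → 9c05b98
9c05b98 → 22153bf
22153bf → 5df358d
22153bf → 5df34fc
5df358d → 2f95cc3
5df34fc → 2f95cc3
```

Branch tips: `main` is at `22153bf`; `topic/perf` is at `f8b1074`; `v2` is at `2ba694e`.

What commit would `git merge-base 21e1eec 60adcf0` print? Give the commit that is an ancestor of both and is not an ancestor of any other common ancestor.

5df34fc

Ancestors of 21e1eec: {00effa3, 21e1eec, 22153bf, 2f95cc3, 5df34fc, 5df358d, 6693dc5, 9c05b98}.
Ancestors of 60adcf0: {2f95cc3, 5df34fc, 60adcf0}.
Common ancestors: {2f95cc3, 5df34fc}.
Among these, 5df34fc is not an ancestor of any other common ancestor — it is the merge base.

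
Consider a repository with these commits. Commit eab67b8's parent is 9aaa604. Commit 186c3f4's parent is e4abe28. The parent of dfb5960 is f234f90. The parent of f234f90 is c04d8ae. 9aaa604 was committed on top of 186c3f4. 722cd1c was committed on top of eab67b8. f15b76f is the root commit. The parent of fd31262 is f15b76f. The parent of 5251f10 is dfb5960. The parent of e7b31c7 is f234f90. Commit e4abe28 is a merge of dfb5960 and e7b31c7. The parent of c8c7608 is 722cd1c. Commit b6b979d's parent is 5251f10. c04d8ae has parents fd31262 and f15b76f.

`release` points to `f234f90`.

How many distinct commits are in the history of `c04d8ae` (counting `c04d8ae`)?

3

Walking parent pointers from c04d8ae: reachable set = {c04d8ae, f15b76f, fd31262}.
That is 3 commits.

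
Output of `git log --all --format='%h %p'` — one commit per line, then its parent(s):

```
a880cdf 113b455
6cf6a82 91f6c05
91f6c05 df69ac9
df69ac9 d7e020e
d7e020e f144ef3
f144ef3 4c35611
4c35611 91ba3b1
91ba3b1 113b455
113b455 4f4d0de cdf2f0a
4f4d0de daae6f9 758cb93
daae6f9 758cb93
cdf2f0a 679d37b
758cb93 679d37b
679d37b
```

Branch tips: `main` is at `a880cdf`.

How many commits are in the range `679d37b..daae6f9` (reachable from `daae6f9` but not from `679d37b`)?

2

Reachable from daae6f9: {679d37b, 758cb93, daae6f9}.
Reachable from 679d37b: {679d37b}.
In daae6f9's history but not 679d37b's: {758cb93, daae6f9} — 2 commits.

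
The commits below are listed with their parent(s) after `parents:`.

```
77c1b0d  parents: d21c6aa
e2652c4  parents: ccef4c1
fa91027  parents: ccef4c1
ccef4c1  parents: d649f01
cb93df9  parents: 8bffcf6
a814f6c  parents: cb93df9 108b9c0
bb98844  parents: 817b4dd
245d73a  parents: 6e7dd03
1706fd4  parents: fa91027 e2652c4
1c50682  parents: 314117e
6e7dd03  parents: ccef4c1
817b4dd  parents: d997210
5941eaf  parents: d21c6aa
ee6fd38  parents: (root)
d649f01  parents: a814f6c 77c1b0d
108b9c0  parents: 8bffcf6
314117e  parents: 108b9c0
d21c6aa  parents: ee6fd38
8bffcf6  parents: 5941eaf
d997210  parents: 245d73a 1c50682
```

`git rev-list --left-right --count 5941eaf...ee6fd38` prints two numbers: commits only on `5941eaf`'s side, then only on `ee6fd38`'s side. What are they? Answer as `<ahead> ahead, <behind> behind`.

Reachable from 5941eaf: {5941eaf, d21c6aa, ee6fd38}.
Reachable from ee6fd38: {ee6fd38}.
Only in 5941eaf's history (ahead): {5941eaf, d21c6aa} — 2.
Only in ee6fd38's history (behind): {} — 0.

2 ahead, 0 behind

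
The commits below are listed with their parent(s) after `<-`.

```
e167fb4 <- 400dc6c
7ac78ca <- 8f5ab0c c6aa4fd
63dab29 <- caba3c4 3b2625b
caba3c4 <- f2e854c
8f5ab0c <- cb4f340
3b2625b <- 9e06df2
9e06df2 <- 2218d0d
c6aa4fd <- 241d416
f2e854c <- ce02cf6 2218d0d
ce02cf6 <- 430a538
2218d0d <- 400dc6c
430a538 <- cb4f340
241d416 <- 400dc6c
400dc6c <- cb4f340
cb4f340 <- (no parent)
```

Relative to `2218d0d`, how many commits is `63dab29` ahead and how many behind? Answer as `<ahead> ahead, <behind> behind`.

Reachable from 63dab29: {2218d0d, 3b2625b, 400dc6c, 430a538, 63dab29, 9e06df2, caba3c4, cb4f340, ce02cf6, f2e854c}.
Reachable from 2218d0d: {2218d0d, 400dc6c, cb4f340}.
Only in 63dab29's history (ahead): {3b2625b, 430a538, 63dab29, 9e06df2, caba3c4, ce02cf6, f2e854c} — 7.
Only in 2218d0d's history (behind): {} — 0.

7 ahead, 0 behind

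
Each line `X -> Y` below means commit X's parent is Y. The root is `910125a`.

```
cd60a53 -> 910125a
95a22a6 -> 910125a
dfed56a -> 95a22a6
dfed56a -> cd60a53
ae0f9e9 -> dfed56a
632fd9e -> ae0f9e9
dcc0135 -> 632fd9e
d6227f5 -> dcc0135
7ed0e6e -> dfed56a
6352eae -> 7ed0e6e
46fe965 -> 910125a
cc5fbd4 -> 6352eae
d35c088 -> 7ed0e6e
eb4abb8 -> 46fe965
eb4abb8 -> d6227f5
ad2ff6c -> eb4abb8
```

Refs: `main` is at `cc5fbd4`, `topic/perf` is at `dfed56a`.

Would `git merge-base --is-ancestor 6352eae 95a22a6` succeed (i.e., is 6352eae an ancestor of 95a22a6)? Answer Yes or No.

No

Ancestors of 95a22a6: {910125a, 95a22a6}.
6352eae is not in that set, so it is not an ancestor of 95a22a6.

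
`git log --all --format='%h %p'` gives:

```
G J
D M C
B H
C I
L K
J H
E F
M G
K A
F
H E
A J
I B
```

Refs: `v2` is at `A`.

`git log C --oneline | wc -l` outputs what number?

Walking parent pointers from C: reachable set = {B, C, E, F, H, I}.
That is 6 commits.

6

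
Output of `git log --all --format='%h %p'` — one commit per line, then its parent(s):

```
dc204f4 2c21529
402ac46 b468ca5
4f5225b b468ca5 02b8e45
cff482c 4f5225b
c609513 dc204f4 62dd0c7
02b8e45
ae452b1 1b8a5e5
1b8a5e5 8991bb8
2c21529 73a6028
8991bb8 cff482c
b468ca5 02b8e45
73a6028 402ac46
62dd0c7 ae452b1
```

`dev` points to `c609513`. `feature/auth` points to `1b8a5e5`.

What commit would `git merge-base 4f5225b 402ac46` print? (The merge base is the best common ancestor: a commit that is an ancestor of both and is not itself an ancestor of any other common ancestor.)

Ancestors of 4f5225b: {02b8e45, 4f5225b, b468ca5}.
Ancestors of 402ac46: {02b8e45, 402ac46, b468ca5}.
Common ancestors: {02b8e45, b468ca5}.
Among these, b468ca5 is not an ancestor of any other common ancestor — it is the merge base.

b468ca5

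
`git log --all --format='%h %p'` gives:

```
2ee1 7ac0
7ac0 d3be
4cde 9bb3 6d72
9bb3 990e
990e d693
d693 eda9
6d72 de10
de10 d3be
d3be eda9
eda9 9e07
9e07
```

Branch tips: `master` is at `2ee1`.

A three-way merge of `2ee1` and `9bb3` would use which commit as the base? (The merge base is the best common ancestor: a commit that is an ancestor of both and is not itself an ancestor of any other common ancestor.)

eda9

Ancestors of 2ee1: {2ee1, 7ac0, 9e07, d3be, eda9}.
Ancestors of 9bb3: {990e, 9bb3, 9e07, d693, eda9}.
Common ancestors: {9e07, eda9}.
Among these, eda9 is not an ancestor of any other common ancestor — it is the merge base.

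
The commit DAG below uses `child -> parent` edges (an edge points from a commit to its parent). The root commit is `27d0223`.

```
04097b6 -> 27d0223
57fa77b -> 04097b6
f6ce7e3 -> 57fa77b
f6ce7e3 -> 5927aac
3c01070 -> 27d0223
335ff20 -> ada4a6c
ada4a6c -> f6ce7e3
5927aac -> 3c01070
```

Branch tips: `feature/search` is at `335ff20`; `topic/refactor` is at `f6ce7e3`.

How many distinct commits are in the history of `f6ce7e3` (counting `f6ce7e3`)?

Walking parent pointers from f6ce7e3: reachable set = {04097b6, 27d0223, 3c01070, 57fa77b, 5927aac, f6ce7e3}.
That is 6 commits.

6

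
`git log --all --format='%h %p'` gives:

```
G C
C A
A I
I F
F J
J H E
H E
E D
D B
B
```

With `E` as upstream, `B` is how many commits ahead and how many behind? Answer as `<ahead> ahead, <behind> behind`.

0 ahead, 2 behind

Reachable from B: {B}.
Reachable from E: {B, D, E}.
Only in B's history (ahead): {} — 0.
Only in E's history (behind): {D, E} — 2.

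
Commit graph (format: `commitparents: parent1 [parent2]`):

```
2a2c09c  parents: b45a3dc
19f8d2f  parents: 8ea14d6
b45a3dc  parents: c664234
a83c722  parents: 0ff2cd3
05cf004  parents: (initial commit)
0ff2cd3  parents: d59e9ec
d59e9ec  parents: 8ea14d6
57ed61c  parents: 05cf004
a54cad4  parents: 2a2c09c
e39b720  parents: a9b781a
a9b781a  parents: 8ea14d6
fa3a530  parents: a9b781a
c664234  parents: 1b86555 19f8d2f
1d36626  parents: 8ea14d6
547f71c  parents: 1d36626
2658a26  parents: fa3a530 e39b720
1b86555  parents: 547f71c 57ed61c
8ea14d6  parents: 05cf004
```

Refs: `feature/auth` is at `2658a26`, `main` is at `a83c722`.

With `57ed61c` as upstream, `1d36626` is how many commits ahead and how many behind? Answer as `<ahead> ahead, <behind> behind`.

Reachable from 1d36626: {05cf004, 1d36626, 8ea14d6}.
Reachable from 57ed61c: {05cf004, 57ed61c}.
Only in 1d36626's history (ahead): {1d36626, 8ea14d6} — 2.
Only in 57ed61c's history (behind): {57ed61c} — 1.

2 ahead, 1 behind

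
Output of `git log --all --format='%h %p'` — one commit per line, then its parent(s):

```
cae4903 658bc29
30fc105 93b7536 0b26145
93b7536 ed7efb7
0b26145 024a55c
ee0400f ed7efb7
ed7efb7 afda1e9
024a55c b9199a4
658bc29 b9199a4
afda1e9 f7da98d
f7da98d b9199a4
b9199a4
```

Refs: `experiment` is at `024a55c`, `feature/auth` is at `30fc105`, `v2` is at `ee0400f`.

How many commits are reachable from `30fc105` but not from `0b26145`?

5

Reachable from 30fc105: {024a55c, 0b26145, 30fc105, 93b7536, afda1e9, b9199a4, ed7efb7, f7da98d}.
Reachable from 0b26145: {024a55c, 0b26145, b9199a4}.
In 30fc105's history but not 0b26145's: {30fc105, 93b7536, afda1e9, ed7efb7, f7da98d} — 5 commits.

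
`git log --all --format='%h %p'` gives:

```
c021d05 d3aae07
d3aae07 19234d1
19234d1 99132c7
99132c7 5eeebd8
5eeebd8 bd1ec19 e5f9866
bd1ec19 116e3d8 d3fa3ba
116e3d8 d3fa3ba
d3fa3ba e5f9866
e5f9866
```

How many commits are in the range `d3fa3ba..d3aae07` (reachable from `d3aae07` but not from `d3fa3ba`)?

Reachable from d3aae07: {116e3d8, 19234d1, 5eeebd8, 99132c7, bd1ec19, d3aae07, d3fa3ba, e5f9866}.
Reachable from d3fa3ba: {d3fa3ba, e5f9866}.
In d3aae07's history but not d3fa3ba's: {116e3d8, 19234d1, 5eeebd8, 99132c7, bd1ec19, d3aae07} — 6 commits.

6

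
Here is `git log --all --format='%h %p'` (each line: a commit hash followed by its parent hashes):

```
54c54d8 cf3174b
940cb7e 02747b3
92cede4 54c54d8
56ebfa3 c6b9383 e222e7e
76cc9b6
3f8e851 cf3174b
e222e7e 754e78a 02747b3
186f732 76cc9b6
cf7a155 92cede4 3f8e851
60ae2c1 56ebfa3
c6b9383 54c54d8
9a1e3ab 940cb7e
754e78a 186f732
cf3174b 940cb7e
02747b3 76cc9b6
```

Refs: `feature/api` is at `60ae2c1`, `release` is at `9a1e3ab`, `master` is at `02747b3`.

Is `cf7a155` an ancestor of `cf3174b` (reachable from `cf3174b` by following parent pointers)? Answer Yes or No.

Ancestors of cf3174b: {02747b3, 76cc9b6, 940cb7e, cf3174b}.
cf7a155 is not in that set, so it is not an ancestor of cf3174b.

No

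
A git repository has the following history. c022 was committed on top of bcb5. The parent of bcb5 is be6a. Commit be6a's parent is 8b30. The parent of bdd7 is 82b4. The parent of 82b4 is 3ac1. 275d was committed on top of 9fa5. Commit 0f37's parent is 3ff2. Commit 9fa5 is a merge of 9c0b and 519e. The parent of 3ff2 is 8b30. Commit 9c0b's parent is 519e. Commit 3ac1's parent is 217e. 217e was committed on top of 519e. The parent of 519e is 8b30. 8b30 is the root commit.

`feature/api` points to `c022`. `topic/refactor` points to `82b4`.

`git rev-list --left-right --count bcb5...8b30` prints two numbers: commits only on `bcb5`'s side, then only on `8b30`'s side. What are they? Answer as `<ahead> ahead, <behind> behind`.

2 ahead, 0 behind

Reachable from bcb5: {8b30, bcb5, be6a}.
Reachable from 8b30: {8b30}.
Only in bcb5's history (ahead): {bcb5, be6a} — 2.
Only in 8b30's history (behind): {} — 0.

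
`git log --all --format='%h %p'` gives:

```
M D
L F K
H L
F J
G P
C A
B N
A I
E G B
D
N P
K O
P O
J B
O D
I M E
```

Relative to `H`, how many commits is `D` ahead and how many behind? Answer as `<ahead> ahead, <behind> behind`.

0 ahead, 9 behind

Reachable from D: {D}.
Reachable from H: {B, D, F, H, J, K, L, N, O, P}.
Only in D's history (ahead): {} — 0.
Only in H's history (behind): {B, F, H, J, K, L, N, O, P} — 9.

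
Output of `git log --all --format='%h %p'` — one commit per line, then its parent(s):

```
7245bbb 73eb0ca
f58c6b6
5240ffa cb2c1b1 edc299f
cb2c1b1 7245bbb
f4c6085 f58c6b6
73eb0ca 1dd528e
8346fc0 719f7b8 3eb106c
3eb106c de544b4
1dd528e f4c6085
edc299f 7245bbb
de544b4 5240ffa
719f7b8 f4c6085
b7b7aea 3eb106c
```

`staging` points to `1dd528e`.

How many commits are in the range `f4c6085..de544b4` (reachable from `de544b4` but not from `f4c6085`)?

7

Reachable from de544b4: {1dd528e, 5240ffa, 7245bbb, 73eb0ca, cb2c1b1, de544b4, edc299f, f4c6085, f58c6b6}.
Reachable from f4c6085: {f4c6085, f58c6b6}.
In de544b4's history but not f4c6085's: {1dd528e, 5240ffa, 7245bbb, 73eb0ca, cb2c1b1, de544b4, edc299f} — 7 commits.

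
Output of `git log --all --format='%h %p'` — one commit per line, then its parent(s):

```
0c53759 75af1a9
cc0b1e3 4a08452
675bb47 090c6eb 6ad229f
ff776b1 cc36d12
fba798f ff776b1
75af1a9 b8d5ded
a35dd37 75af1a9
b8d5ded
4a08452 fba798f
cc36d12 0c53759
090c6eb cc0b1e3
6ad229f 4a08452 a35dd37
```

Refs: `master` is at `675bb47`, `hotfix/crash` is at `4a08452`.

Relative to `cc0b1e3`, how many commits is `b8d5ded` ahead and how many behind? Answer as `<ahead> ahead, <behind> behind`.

Reachable from b8d5ded: {b8d5ded}.
Reachable from cc0b1e3: {0c53759, 4a08452, 75af1a9, b8d5ded, cc0b1e3, cc36d12, fba798f, ff776b1}.
Only in b8d5ded's history (ahead): {} — 0.
Only in cc0b1e3's history (behind): {0c53759, 4a08452, 75af1a9, cc0b1e3, cc36d12, fba798f, ff776b1} — 7.

0 ahead, 7 behind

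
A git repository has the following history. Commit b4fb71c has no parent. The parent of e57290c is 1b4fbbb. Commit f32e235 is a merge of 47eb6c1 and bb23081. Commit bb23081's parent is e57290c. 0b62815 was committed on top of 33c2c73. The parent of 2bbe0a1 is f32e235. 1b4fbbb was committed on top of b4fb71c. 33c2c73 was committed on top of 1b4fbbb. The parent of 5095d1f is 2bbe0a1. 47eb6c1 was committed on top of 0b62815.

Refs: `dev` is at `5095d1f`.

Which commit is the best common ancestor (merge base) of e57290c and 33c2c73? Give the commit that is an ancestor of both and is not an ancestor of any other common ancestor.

1b4fbbb

Ancestors of e57290c: {1b4fbbb, b4fb71c, e57290c}.
Ancestors of 33c2c73: {1b4fbbb, 33c2c73, b4fb71c}.
Common ancestors: {1b4fbbb, b4fb71c}.
Among these, 1b4fbbb is not an ancestor of any other common ancestor — it is the merge base.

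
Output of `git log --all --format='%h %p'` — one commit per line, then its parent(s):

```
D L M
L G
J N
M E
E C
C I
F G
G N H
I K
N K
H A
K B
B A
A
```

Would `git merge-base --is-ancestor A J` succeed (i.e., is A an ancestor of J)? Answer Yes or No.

Yes

Ancestors of J (commits reachable by following parents): {A, B, J, K, N}.
A is in that set, so it is an ancestor of J.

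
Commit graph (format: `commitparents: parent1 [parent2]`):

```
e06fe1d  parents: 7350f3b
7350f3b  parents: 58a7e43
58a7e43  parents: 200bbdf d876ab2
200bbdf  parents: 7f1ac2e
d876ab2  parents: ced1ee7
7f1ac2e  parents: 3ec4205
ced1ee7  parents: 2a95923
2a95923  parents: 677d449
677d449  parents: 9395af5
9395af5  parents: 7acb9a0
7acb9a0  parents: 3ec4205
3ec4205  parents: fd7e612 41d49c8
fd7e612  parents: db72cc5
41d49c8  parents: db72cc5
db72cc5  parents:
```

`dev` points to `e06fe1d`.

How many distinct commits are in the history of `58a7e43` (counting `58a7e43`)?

Walking parent pointers from 58a7e43: reachable set = {200bbdf, 2a95923, 3ec4205, 41d49c8, 58a7e43, 677d449, 7acb9a0, 7f1ac2e, 9395af5, ced1ee7, d876ab2, db72cc5, fd7e612}.
That is 13 commits.

13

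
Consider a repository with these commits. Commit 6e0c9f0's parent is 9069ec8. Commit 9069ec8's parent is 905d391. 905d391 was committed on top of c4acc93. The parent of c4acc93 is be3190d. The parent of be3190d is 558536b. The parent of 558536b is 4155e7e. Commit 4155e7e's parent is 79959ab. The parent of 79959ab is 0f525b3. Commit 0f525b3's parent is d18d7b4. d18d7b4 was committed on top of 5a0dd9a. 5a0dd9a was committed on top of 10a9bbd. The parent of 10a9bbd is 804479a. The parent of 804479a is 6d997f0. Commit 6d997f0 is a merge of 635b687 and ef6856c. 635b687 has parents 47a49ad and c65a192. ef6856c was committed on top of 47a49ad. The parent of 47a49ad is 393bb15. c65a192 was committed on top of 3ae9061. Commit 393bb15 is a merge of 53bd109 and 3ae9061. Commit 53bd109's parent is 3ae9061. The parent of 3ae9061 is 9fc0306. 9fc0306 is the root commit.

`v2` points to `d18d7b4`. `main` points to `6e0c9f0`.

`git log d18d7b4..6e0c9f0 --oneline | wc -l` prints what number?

Reachable from 6e0c9f0: {0f525b3, 10a9bbd, 393bb15, 3ae9061, 4155e7e, 47a49ad, 53bd109, 558536b, 5a0dd9a, 635b687, 6d997f0, 6e0c9f0, 79959ab, 804479a, 905d391, 9069ec8, 9fc0306, be3190d, c4acc93, c65a192, d18d7b4, ef6856c}.
Reachable from d18d7b4: {10a9bbd, 393bb15, 3ae9061, 47a49ad, 53bd109, 5a0dd9a, 635b687, 6d997f0, 804479a, 9fc0306, c65a192, d18d7b4, ef6856c}.
In 6e0c9f0's history but not d18d7b4's: {0f525b3, 4155e7e, 558536b, 6e0c9f0, 79959ab, 905d391, 9069ec8, be3190d, c4acc93} — 9 commits.

9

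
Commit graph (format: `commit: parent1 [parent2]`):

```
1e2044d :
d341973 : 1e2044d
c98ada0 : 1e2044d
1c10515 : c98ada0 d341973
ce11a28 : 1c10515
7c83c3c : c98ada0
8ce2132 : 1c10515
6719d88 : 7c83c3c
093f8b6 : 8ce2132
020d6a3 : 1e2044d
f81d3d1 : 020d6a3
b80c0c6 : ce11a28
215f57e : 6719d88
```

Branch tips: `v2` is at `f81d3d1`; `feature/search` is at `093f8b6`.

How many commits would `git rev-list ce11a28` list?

5

Walking parent pointers from ce11a28: reachable set = {1c10515, 1e2044d, c98ada0, ce11a28, d341973}.
That is 5 commits.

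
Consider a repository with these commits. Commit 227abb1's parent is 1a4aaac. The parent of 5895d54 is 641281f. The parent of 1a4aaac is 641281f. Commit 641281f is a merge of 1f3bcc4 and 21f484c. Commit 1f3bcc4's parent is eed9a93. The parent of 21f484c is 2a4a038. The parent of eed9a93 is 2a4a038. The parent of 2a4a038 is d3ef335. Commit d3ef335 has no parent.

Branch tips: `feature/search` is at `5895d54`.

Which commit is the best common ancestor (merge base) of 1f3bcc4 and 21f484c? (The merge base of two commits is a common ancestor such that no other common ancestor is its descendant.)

Ancestors of 1f3bcc4: {1f3bcc4, 2a4a038, d3ef335, eed9a93}.
Ancestors of 21f484c: {21f484c, 2a4a038, d3ef335}.
Common ancestors: {2a4a038, d3ef335}.
Among these, 2a4a038 is not an ancestor of any other common ancestor — it is the merge base.

2a4a038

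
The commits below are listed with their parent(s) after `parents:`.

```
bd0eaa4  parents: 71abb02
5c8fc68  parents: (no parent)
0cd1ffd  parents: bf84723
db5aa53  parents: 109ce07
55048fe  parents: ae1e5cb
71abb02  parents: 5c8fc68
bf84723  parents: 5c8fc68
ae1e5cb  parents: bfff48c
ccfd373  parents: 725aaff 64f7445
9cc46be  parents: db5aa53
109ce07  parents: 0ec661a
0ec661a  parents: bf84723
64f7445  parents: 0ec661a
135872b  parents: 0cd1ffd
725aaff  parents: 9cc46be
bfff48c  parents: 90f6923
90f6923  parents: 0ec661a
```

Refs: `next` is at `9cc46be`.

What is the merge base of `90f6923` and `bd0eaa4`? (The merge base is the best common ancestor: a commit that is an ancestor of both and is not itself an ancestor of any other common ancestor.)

5c8fc68

Ancestors of 90f6923: {0ec661a, 5c8fc68, 90f6923, bf84723}.
Ancestors of bd0eaa4: {5c8fc68, 71abb02, bd0eaa4}.
Common ancestors: {5c8fc68}.
The only common ancestor is 5c8fc68, so it is the merge base.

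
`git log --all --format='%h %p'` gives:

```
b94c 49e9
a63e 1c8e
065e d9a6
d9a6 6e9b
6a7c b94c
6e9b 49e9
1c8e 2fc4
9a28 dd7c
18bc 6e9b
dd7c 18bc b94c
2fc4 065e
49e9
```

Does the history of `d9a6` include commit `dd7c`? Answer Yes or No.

Ancestors of d9a6: {49e9, 6e9b, d9a6}.
dd7c is not in that set, so it is not an ancestor of d9a6.

No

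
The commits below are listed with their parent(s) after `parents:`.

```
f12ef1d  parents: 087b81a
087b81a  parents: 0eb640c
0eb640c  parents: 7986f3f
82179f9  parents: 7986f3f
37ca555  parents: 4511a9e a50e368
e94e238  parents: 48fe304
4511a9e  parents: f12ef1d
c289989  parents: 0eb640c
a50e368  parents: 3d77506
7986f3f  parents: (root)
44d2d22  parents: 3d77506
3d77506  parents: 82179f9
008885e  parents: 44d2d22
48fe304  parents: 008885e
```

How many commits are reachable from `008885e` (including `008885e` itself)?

5

Walking parent pointers from 008885e: reachable set = {008885e, 3d77506, 44d2d22, 7986f3f, 82179f9}.
That is 5 commits.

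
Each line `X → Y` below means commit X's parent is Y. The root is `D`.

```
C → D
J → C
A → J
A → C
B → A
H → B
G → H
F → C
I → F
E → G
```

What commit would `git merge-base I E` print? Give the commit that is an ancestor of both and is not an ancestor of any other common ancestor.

C

Ancestors of I: {C, D, F, I}.
Ancestors of E: {A, B, C, D, E, G, H, J}.
Common ancestors: {C, D}.
Among these, C is not an ancestor of any other common ancestor — it is the merge base.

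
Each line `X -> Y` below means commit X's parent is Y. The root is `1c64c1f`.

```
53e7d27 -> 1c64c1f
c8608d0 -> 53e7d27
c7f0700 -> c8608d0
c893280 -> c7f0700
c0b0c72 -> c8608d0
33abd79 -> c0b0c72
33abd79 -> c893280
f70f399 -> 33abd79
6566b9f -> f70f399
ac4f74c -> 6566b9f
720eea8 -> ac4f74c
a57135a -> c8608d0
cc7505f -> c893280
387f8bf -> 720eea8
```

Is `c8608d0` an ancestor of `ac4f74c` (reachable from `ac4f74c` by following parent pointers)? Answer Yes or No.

Ancestors of ac4f74c (commits reachable by following parents): {1c64c1f, 33abd79, 53e7d27, 6566b9f, ac4f74c, c0b0c72, c7f0700, c8608d0, c893280, f70f399}.
c8608d0 is in that set, so it is an ancestor of ac4f74c.

Yes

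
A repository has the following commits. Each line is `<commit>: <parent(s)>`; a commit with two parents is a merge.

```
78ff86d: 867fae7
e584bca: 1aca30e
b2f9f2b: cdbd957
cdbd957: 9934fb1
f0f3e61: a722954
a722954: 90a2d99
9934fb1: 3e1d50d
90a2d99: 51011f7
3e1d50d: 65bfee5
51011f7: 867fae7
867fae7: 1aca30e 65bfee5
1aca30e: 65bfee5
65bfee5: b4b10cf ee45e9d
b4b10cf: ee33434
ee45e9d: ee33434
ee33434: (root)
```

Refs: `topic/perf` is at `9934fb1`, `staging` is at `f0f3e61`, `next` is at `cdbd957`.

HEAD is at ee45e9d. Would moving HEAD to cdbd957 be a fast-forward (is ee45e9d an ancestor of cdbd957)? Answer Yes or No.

Yes

A fast-forward from ee45e9d to cdbd957 is possible iff ee45e9d is an ancestor of cdbd957.
Ancestors of cdbd957: {3e1d50d, 65bfee5, 9934fb1, b4b10cf, cdbd957, ee33434, ee45e9d}.
ee45e9d is among them, so fast-forward is possible.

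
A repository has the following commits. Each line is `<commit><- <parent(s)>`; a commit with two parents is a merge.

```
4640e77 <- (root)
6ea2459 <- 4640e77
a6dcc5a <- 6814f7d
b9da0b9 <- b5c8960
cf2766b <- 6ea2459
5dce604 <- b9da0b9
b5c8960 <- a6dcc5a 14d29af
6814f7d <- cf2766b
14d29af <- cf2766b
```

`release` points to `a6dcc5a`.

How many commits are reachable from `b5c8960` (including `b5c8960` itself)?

Walking parent pointers from b5c8960: reachable set = {14d29af, 4640e77, 6814f7d, 6ea2459, a6dcc5a, b5c8960, cf2766b}.
That is 7 commits.

7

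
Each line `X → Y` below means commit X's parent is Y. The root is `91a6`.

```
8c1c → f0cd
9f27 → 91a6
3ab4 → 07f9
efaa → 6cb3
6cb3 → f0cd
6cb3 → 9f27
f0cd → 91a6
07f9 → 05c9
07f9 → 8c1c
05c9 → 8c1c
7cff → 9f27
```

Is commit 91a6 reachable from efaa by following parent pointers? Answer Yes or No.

Ancestors of efaa (commits reachable by following parents): {6cb3, 91a6, 9f27, efaa, f0cd}.
91a6 is in that set, so it is an ancestor of efaa.

Yes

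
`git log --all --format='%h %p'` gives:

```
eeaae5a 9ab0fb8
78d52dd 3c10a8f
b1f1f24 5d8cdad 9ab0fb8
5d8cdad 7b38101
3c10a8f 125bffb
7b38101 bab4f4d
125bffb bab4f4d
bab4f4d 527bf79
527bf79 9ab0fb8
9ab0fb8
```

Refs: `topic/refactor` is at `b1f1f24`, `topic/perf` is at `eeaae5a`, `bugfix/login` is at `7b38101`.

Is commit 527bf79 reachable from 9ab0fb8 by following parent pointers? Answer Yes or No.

Ancestors of 9ab0fb8: {9ab0fb8}.
527bf79 is not in that set, so it is not an ancestor of 9ab0fb8.

No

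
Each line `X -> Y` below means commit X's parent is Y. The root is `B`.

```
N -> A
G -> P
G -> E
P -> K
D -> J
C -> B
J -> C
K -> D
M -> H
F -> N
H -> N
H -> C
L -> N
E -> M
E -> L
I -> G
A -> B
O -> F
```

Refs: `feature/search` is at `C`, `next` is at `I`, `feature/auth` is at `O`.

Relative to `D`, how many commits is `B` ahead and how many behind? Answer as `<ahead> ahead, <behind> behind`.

Reachable from B: {B}.
Reachable from D: {B, C, D, J}.
Only in B's history (ahead): {} — 0.
Only in D's history (behind): {C, D, J} — 3.

0 ahead, 3 behind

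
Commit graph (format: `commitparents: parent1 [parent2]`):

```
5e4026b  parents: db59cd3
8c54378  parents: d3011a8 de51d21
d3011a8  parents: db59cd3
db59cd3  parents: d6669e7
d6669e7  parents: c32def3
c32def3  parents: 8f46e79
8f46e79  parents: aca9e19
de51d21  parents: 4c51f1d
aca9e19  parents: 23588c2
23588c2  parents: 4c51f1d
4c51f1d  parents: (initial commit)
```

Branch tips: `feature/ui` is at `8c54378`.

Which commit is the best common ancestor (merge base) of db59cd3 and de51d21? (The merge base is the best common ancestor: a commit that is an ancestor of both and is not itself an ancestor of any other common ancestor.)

Ancestors of db59cd3: {23588c2, 4c51f1d, 8f46e79, aca9e19, c32def3, d6669e7, db59cd3}.
Ancestors of de51d21: {4c51f1d, de51d21}.
Common ancestors: {4c51f1d}.
The only common ancestor is 4c51f1d, so it is the merge base.

4c51f1d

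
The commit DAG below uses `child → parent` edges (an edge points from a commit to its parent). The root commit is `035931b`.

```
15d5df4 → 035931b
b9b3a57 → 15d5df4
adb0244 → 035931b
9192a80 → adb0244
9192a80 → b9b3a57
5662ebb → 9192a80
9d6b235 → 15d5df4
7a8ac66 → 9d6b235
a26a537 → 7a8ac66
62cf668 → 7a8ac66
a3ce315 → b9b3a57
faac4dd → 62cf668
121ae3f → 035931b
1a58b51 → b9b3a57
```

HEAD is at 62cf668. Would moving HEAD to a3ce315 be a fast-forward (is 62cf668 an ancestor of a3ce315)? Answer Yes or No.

No

A fast-forward from 62cf668 to a3ce315 is possible iff 62cf668 is an ancestor of a3ce315.
Ancestors of a3ce315: {035931b, 15d5df4, a3ce315, b9b3a57}.
62cf668 is not among them, so fast-forward is not possible.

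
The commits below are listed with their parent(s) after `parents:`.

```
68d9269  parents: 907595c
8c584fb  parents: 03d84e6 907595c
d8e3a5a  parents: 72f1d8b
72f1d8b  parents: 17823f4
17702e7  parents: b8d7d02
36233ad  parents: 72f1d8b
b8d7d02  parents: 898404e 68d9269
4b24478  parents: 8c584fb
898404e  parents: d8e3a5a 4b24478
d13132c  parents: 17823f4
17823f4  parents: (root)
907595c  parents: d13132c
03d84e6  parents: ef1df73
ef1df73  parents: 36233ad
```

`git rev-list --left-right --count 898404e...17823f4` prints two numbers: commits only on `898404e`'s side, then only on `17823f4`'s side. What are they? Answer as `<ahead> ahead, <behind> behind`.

10 ahead, 0 behind

Reachable from 898404e: {03d84e6, 17823f4, 36233ad, 4b24478, 72f1d8b, 898404e, 8c584fb, 907595c, d13132c, d8e3a5a, ef1df73}.
Reachable from 17823f4: {17823f4}.
Only in 898404e's history (ahead): {03d84e6, 36233ad, 4b24478, 72f1d8b, 898404e, 8c584fb, 907595c, d13132c, d8e3a5a, ef1df73} — 10.
Only in 17823f4's history (behind): {} — 0.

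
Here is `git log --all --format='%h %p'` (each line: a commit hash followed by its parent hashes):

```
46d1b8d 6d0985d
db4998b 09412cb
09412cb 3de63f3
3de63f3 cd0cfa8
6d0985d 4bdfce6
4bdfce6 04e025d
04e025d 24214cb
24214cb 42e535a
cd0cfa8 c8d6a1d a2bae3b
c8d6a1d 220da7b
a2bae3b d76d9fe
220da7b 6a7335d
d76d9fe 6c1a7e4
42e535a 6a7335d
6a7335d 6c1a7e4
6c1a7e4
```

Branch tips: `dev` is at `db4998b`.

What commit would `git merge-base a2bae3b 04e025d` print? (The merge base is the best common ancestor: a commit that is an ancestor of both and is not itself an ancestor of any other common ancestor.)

6c1a7e4

Ancestors of a2bae3b: {6c1a7e4, a2bae3b, d76d9fe}.
Ancestors of 04e025d: {04e025d, 24214cb, 42e535a, 6a7335d, 6c1a7e4}.
Common ancestors: {6c1a7e4}.
The only common ancestor is 6c1a7e4, so it is the merge base.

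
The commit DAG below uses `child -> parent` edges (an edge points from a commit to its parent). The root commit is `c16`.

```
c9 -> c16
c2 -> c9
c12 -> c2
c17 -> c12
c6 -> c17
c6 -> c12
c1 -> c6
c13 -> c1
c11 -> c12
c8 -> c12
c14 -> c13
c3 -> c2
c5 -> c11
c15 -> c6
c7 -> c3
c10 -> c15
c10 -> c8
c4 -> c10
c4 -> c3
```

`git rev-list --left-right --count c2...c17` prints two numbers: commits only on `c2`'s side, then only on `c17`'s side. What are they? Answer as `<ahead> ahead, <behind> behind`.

0 ahead, 2 behind

Reachable from c2: {c16, c2, c9}.
Reachable from c17: {c12, c16, c17, c2, c9}.
Only in c2's history (ahead): {} — 0.
Only in c17's history (behind): {c12, c17} — 2.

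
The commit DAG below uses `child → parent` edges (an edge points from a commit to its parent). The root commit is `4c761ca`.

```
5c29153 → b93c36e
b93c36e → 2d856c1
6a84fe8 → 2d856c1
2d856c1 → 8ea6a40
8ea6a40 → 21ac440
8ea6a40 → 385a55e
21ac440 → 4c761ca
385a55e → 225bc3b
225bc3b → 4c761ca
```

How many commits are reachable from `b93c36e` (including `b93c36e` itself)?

Walking parent pointers from b93c36e: reachable set = {21ac440, 225bc3b, 2d856c1, 385a55e, 4c761ca, 8ea6a40, b93c36e}.
That is 7 commits.

7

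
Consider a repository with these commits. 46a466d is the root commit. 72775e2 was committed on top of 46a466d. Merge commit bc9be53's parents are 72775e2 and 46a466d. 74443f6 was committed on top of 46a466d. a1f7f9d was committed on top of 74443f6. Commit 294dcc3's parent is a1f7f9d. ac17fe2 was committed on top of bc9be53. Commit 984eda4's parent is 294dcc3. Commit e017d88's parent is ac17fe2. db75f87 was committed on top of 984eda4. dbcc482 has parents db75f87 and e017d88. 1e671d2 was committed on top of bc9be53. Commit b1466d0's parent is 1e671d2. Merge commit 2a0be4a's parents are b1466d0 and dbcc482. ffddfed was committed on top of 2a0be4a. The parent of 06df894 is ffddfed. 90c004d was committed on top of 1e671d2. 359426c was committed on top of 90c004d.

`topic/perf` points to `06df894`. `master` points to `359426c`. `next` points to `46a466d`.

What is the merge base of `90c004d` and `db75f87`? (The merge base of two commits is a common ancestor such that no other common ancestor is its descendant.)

46a466d

Ancestors of 90c004d: {1e671d2, 46a466d, 72775e2, 90c004d, bc9be53}.
Ancestors of db75f87: {294dcc3, 46a466d, 74443f6, 984eda4, a1f7f9d, db75f87}.
Common ancestors: {46a466d}.
The only common ancestor is 46a466d, so it is the merge base.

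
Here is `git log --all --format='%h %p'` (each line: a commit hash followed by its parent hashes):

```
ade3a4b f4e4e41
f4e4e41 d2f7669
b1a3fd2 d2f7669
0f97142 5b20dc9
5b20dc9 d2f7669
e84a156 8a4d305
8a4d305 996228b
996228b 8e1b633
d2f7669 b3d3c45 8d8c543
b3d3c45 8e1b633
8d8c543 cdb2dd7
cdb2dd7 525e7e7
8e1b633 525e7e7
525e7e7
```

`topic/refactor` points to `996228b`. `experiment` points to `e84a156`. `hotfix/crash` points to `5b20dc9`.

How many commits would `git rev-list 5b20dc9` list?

7

Walking parent pointers from 5b20dc9: reachable set = {525e7e7, 5b20dc9, 8d8c543, 8e1b633, b3d3c45, cdb2dd7, d2f7669}.
That is 7 commits.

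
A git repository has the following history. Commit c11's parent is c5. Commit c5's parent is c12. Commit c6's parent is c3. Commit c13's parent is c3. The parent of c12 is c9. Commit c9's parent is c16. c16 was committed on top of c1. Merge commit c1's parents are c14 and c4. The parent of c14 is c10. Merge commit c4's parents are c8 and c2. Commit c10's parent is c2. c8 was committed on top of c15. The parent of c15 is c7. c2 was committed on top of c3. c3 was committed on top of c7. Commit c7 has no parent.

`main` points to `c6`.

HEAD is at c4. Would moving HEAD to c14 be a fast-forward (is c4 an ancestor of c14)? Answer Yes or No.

No

A fast-forward from c4 to c14 is possible iff c4 is an ancestor of c14.
Ancestors of c14: {c10, c14, c2, c3, c7}.
c4 is not among them, so fast-forward is not possible.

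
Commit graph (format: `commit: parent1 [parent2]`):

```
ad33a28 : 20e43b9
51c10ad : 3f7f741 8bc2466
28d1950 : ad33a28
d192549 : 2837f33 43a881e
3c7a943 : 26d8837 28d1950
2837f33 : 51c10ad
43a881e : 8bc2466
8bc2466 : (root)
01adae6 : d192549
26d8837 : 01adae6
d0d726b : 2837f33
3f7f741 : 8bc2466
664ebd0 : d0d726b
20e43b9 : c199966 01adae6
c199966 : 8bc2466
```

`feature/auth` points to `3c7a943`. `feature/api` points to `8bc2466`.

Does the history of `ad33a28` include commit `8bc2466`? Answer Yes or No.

Yes

Ancestors of ad33a28 (commits reachable by following parents): {01adae6, 20e43b9, 2837f33, 3f7f741, 43a881e, 51c10ad, 8bc2466, ad33a28, c199966, d192549}.
8bc2466 is in that set, so it is an ancestor of ad33a28.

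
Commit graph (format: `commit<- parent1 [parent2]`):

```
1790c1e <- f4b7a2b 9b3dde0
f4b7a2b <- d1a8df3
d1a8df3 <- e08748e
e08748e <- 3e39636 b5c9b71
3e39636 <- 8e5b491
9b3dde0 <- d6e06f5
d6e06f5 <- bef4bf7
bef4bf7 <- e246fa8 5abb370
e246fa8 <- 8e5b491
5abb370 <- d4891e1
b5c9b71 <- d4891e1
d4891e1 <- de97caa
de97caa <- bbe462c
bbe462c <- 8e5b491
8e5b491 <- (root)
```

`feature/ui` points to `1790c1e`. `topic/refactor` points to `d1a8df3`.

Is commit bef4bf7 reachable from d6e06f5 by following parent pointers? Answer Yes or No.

Ancestors of d6e06f5 (commits reachable by following parents): {5abb370, 8e5b491, bbe462c, bef4bf7, d4891e1, d6e06f5, de97caa, e246fa8}.
bef4bf7 is in that set, so it is an ancestor of d6e06f5.

Yes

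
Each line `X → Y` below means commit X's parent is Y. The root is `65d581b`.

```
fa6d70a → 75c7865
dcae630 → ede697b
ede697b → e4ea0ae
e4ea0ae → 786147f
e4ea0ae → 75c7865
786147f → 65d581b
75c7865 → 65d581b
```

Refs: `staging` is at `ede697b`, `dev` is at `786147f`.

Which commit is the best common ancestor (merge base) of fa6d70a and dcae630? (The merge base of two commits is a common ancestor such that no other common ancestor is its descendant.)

75c7865

Ancestors of fa6d70a: {65d581b, 75c7865, fa6d70a}.
Ancestors of dcae630: {65d581b, 75c7865, 786147f, dcae630, e4ea0ae, ede697b}.
Common ancestors: {65d581b, 75c7865}.
Among these, 75c7865 is not an ancestor of any other common ancestor — it is the merge base.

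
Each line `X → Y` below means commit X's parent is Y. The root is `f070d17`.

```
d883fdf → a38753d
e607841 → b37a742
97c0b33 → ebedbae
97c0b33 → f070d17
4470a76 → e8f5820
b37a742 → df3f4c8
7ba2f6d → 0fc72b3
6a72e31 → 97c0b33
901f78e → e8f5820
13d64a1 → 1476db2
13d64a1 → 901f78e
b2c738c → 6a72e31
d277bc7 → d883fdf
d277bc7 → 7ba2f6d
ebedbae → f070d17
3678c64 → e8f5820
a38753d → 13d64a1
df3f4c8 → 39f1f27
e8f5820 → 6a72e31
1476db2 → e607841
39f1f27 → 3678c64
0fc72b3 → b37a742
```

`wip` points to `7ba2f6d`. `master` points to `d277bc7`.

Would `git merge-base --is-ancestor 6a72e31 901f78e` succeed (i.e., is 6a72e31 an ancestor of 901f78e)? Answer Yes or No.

Yes

Ancestors of 901f78e (commits reachable by following parents): {6a72e31, 901f78e, 97c0b33, e8f5820, ebedbae, f070d17}.
6a72e31 is in that set, so it is an ancestor of 901f78e.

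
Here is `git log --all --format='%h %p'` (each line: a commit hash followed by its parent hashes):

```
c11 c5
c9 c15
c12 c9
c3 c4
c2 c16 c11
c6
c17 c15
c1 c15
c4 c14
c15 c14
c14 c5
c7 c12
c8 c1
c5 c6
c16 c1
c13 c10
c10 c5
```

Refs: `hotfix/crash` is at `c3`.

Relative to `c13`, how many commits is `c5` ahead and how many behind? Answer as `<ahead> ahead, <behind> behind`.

Reachable from c5: {c5, c6}.
Reachable from c13: {c10, c13, c5, c6}.
Only in c5's history (ahead): {} — 0.
Only in c13's history (behind): {c10, c13} — 2.

0 ahead, 2 behind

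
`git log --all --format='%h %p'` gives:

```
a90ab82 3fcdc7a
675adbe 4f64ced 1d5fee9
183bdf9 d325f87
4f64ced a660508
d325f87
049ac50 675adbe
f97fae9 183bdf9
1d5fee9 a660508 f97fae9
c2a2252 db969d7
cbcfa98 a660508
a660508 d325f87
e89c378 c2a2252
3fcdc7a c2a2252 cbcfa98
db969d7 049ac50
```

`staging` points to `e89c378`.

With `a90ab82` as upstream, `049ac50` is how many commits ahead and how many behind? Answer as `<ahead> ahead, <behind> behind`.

0 ahead, 5 behind

Reachable from 049ac50: {049ac50, 183bdf9, 1d5fee9, 4f64ced, 675adbe, a660508, d325f87, f97fae9}.
Reachable from a90ab82: {049ac50, 183bdf9, 1d5fee9, 3fcdc7a, 4f64ced, 675adbe, a660508, a90ab82, c2a2252, cbcfa98, d325f87, db969d7, f97fae9}.
Only in 049ac50's history (ahead): {} — 0.
Only in a90ab82's history (behind): {3fcdc7a, a90ab82, c2a2252, cbcfa98, db969d7} — 5.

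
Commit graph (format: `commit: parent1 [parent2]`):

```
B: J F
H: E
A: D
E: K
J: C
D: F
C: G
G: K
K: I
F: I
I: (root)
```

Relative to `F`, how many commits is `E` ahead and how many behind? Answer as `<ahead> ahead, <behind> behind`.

2 ahead, 1 behind

Reachable from E: {E, I, K}.
Reachable from F: {F, I}.
Only in E's history (ahead): {E, K} — 2.
Only in F's history (behind): {F} — 1.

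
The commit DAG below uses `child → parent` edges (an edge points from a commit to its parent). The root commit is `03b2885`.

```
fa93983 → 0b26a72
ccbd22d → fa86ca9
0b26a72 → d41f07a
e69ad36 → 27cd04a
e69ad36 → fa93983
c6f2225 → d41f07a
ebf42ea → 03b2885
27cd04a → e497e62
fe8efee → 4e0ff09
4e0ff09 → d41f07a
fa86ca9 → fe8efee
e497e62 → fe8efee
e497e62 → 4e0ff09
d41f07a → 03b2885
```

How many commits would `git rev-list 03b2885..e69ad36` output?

8

Reachable from e69ad36: {03b2885, 0b26a72, 27cd04a, 4e0ff09, d41f07a, e497e62, e69ad36, fa93983, fe8efee}.
Reachable from 03b2885: {03b2885}.
In e69ad36's history but not 03b2885's: {0b26a72, 27cd04a, 4e0ff09, d41f07a, e497e62, e69ad36, fa93983, fe8efee} — 8 commits.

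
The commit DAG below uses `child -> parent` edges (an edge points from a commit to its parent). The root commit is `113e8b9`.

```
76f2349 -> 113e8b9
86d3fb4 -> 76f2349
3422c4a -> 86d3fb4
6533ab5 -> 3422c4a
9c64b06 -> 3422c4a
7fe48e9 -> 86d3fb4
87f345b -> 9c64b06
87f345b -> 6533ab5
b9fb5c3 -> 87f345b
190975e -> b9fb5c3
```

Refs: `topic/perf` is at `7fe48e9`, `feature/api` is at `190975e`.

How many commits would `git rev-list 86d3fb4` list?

3

Walking parent pointers from 86d3fb4: reachable set = {113e8b9, 76f2349, 86d3fb4}.
That is 3 commits.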